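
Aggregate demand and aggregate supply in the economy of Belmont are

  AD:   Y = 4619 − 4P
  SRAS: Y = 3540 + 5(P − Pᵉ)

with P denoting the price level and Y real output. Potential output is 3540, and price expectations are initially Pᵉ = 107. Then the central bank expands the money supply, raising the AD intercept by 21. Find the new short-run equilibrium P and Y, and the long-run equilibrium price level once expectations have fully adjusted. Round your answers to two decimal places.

AD shifts right: new AD is Y = 4640 − 4P. With Pᵉ = 107, SRAS is Y = 3005 + 5P.
Short run: 4640 − 4P = 3005 + 5P gives 1635 = 9P, so P = 181.67 and Y = 4640 − 4P = 3913.33.
Y = 3913.33 is above potential 3540; expectations adjust and SRAS shifts left until Y = 3540.
Long run: on the new AD curve, 3540 = 4640 − 4P gives P = 275.00.

Short run: P = 181.67, Y = 3913.33. Long run: P = 275.00.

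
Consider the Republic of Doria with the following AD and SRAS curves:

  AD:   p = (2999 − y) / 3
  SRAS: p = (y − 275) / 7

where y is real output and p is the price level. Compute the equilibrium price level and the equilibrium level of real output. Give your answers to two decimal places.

p = 272.40, y = 2181.80

Rearrange AD to y = 2999 − 3p.
Rearrange SRAS to y = 275 + 7p.
Set AD = SRAS: 2999 − 3p = 275 + 7p, so 2724 = 10p and p = 272.40.
Substituting into AD, y = 2999 − 3p = 2181.80.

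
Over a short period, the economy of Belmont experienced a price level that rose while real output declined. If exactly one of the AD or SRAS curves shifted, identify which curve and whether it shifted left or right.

SRAS shifted left

P rose and Y fell. An AD shift moves P and Y in the same direction; an SRAS shift moves them in opposite directions.
Here P and Y moved in opposite directions, so the SRAS curve shifted.
Since Y fell, SRAS shifted left.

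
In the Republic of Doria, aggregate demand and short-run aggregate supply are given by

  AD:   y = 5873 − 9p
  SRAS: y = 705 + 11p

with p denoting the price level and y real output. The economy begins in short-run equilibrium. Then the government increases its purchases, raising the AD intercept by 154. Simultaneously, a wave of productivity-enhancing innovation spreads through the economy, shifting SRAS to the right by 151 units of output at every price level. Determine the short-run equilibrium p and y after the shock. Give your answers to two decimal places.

After both shocks: AD is y = 6027 − 9p and SRAS is y = 856 + 11p.
Setting them equal: 5171 = 20p, so p = 258.55.
Substituting into AD, y = 3700.05.

p = 258.55, y = 3700.05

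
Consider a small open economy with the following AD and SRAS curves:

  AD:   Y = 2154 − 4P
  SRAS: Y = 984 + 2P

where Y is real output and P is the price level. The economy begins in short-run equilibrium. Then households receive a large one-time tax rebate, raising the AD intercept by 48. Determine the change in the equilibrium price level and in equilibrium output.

ΔP = +8, ΔY = +16

This is a positive demand shock: AD shifts right.
New AD: Y = 2202 − 4P.
Set AD = SRAS: 2202 − 4P = 984 + 2P, so 1218 = 6P and P = 203.
Y = 2202 − 4·203 = 1390.
Initially P = 195, Y = 1374, so ΔP = +8 and ΔY = +16.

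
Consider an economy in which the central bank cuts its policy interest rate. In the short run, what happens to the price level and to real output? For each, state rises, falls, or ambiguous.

Price level: rises; output: rises

This is a positive demand shock: AD shifts right.
Moving along the upward-sloping SRAS curve, P rises and Y rises.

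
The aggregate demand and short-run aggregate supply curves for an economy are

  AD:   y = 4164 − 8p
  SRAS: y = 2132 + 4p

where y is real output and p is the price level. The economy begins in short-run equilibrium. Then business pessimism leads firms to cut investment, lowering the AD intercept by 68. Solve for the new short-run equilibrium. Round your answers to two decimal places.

p = 163.67, y = 2786.67

This is a negative demand shock: AD shifts left.
New AD: y = 4096 − 8p.
Set AD = SRAS: 4096 − 8p = 2132 + 4p, so 1964 = 12p and p = 163.67.
Substituting into AD, y = 2786.67.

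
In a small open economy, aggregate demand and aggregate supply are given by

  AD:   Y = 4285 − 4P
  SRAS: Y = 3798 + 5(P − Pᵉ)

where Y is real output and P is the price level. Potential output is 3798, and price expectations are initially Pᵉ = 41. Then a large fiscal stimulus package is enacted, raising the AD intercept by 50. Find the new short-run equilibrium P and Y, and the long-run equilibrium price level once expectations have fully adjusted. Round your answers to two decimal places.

AD shifts right: new AD is Y = 4335 − 4P. With Pᵉ = 41, SRAS is Y = 3593 + 5P.
Short run: 4335 − 4P = 3593 + 5P gives 742 = 9P, so P = 82.44 and Y = 4335 − 4P = 4005.22.
Y = 4005.22 is above potential 3798; expectations adjust and SRAS shifts left until Y = 3798.
Long run: on the new AD curve, 3798 = 4335 − 4P gives P = 134.25.

Short run: P = 82.44, Y = 4005.22. Long run: P = 134.25.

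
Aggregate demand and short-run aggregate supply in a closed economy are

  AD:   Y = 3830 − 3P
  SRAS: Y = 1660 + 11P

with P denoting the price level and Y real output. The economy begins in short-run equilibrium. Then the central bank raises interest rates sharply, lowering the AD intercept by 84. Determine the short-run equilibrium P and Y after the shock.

This is a negative demand shock: AD shifts left.
New AD: Y = 3746 − 3P.
Set AD = SRAS: 3746 − 3P = 1660 + 11P, so 2086 = 14P and P = 149.
Y = 3746 − 3·149 = 3299.

P = 149, Y = 3299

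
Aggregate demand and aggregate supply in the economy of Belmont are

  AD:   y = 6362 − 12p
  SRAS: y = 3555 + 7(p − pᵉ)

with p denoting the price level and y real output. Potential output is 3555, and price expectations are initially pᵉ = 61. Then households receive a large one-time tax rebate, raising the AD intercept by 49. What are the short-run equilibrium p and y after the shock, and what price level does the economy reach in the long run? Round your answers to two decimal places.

Short run: p = 172.79, y = 4337.53. Long run: p = 238.00.

AD shifts right: new AD is y = 6411 − 12p. With pᵉ = 61, SRAS is y = 3128 + 7p.
Short run: 6411 − 12p = 3128 + 7p gives 3283 = 19p, so p = 172.79 and y = 6411 − 12p = 4337.53.
y = 4337.53 is above potential 3555; expectations adjust and SRAS shifts left until y = 3555.
Long run: on the new AD curve, 3555 = 6411 − 12p gives p = 238.00.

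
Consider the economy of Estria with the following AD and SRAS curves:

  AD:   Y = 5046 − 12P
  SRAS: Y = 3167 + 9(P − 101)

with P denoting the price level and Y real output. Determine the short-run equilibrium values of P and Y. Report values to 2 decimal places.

Write SRAS as Y = 3167 + 9P − 909 = 2258 + 9P.
Set AD = SRAS: 5046 − 12P = 2258 + 9P, so 2788 = 21P and P = 132.76.
Substituting into AD, Y = 5046 − 12P = 3452.86.

P = 132.76, Y = 3452.86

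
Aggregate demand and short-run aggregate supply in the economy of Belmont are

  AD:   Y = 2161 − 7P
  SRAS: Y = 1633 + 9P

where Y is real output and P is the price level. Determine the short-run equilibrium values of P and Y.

Set AD = SRAS: 2161 − 7P = 1633 + 9P, so 528 = 16P and P = 33.
Then Y = 2161 − 7·33 = 1930.

P = 33, Y = 1930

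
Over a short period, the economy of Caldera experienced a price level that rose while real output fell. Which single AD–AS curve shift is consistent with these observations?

P rose and Y fell. An AD shift moves P and Y in the same direction; an SRAS shift moves them in opposite directions.
Here P and Y moved in opposite directions, so the SRAS curve shifted.
Since Y fell, SRAS shifted left.

SRAS shifted left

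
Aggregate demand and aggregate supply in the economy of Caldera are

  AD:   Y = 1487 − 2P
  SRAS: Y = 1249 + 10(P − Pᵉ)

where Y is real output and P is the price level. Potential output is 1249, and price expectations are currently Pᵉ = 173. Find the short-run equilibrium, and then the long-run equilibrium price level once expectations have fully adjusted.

Short run: with Pᵉ = 173, SRAS is Y = 10P − 481. Setting AD = SRAS gives 1968 = 12P, so P = 164 and Y = 1487 − 2·164 = 1159.
Output 1159 is below potential 1249, so over time expected prices fall and SRAS shifts right until Y returns to 1249.
Long run: Y = 1249 on the AD curve gives 1249 = 1487 − 2P, so P = 119.

Short run: P = 164, Y = 1159. Long run: P = 119.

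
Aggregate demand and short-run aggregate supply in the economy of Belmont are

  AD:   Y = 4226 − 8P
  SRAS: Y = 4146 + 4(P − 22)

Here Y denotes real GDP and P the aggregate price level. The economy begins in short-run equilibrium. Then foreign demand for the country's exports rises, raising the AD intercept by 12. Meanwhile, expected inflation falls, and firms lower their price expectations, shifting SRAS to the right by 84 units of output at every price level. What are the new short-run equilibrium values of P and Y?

P = 8, Y = 4174

After both shocks: AD is Y = 4238 − 8P and SRAS is Y = 4142 + 4P.
Setting them equal: 96 = 12P, so P = 8.
Y = 4238 − 8·8 = 4174.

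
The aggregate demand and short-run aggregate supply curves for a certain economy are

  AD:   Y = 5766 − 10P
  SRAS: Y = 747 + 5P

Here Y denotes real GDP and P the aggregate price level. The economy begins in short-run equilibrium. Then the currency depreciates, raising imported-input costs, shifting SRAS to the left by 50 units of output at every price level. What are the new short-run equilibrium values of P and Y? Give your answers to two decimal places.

P = 337.93, Y = 2386.67

This is a negative supply shock: SRAS shifts left.
New SRAS: Y = 697 + 5P.
Set AD = SRAS: 5766 − 10P = 697 + 5P, so 5069 = 15P and P = 337.93.
Substituting into AD, Y = 2386.67.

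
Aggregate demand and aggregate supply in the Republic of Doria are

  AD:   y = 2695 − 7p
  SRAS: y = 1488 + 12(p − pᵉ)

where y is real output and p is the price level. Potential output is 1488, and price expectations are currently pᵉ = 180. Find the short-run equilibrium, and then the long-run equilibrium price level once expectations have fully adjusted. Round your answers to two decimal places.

Short run: with pᵉ = 180, SRAS is y = 12p − 672. Setting AD = SRAS gives 3367 = 19p, so p = 177.21 and y = 2695 − 7p = 1454.53.
Output 1454.53 is below potential 1488, so over time expected prices fall and SRAS shifts right until y returns to 1488.
Long run: y = 1488 on the AD curve gives 1488 = 2695 − 7p, so p = 172.43.

Short run: p = 177.21, y = 1454.53. Long run: p = 172.43.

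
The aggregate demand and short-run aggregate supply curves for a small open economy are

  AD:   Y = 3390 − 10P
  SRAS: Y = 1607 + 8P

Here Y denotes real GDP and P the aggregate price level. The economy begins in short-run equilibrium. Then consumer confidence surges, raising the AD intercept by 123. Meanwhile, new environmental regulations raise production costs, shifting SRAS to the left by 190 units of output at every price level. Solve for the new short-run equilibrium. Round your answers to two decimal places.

P = 116.44, Y = 2348.56

After both shocks: AD is Y = 3513 − 10P and SRAS is Y = 1417 + 8P.
Setting them equal: 2096 = 18P, so P = 116.44.
Substituting into AD, Y = 2348.56.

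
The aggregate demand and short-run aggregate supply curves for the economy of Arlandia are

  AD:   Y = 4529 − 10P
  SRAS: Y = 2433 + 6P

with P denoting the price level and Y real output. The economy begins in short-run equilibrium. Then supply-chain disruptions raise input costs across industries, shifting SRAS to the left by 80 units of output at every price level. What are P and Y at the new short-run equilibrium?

This is a negative supply shock: SRAS shifts left.
New SRAS: Y = 2353 + 6P.
Set AD = SRAS: 4529 − 10P = 2353 + 6P, so 2176 = 16P and P = 136.
Y = 4529 − 10·136 = 3169.

P = 136, Y = 3169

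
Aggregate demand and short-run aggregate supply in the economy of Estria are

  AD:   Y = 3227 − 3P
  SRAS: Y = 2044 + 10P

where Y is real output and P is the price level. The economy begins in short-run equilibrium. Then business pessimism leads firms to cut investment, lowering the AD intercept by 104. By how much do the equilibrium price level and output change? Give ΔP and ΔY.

This is a negative demand shock: AD shifts left.
New AD: Y = 3123 − 3P.
Set AD = SRAS: 3123 − 3P = 2044 + 10P, so 1079 = 13P and P = 83.
Y = 3123 − 3·83 = 2874.
Initially P = 91, Y = 2954, so ΔP = -8 and ΔY = -80.

ΔP = -8, ΔY = -80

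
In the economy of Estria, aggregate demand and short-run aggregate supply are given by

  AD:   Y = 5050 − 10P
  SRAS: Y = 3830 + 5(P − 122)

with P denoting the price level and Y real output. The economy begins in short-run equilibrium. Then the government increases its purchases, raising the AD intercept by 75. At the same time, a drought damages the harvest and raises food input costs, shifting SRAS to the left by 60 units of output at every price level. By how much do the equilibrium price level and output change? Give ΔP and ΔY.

ΔP = +9, ΔY = -15

After both shocks: AD is Y = 5125 − 10P and SRAS is Y = 3160 + 5P.
Setting them equal: 1965 = 15P, so P = 131.
Y = 5125 − 10·131 = 3815.
Initially P = 122, Y = 3830, so ΔP = +9 and ΔY = -15.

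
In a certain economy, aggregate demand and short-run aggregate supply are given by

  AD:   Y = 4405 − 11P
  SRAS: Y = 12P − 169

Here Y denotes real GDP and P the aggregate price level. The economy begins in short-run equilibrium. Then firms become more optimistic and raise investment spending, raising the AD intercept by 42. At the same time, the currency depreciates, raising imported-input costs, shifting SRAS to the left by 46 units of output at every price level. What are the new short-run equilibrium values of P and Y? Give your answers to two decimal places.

After both shocks: AD is Y = 4447 − 11P and SRAS is Y = 12P − 215.
Setting them equal: 4662 = 23P, so P = 202.70.
Substituting into AD, Y = 2217.35.

P = 202.70, Y = 2217.35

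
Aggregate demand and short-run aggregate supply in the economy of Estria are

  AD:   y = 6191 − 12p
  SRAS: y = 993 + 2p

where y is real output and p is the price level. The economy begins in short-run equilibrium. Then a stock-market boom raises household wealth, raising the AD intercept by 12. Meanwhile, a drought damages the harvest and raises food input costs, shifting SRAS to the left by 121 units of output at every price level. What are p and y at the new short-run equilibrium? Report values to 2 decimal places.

p = 380.79, y = 1633.57

After both shocks: AD is y = 6203 − 12p and SRAS is y = 872 + 2p.
Setting them equal: 5331 = 14p, so p = 380.79.
Substituting into AD, y = 1633.57.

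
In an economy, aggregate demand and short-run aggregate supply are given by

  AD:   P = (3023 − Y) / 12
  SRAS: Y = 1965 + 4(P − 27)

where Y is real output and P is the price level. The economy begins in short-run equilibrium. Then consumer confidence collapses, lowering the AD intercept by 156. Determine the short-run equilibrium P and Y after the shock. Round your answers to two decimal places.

This is a negative demand shock: AD shifts left.
New AD: Y = 2867 − 12P.
SRAS can be written Y = 1857 + 4P.
Set AD = SRAS: 2867 − 12P = 1857 + 4P, so 1010 = 16P and P = 63.13.
Substituting into AD, Y = 2109.50.

P = 63.13, Y = 2109.50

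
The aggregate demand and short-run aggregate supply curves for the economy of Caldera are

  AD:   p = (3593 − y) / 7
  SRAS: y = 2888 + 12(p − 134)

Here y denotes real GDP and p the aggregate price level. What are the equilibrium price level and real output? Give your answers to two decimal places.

p = 121.74, y = 2740.84

Write SRAS as y = 2888 + 12p − 1608 = 1280 + 12p.
Rearrange AD to y = 3593 − 7p.
Set AD = SRAS: 3593 − 7p = 1280 + 12p, so 2313 = 19p and p = 121.74.
Substituting into AD, y = 3593 − 7p = 2740.84.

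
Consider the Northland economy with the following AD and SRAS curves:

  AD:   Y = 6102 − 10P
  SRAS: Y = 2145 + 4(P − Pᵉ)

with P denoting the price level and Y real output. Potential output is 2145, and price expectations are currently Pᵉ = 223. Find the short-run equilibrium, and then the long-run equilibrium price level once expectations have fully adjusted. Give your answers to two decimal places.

Short run: P = 346.36, Y = 2638.43. Long run: P = 395.70.

Short run: with Pᵉ = 223, SRAS is Y = 1253 + 4P. Setting AD = SRAS gives 4849 = 14P, so P = 346.36 and Y = 6102 − 10P = 2638.43.
Output 2638.43 is above potential 2145, so over time expected prices rise and SRAS shifts left until Y returns to 2145.
Long run: Y = 2145 on the AD curve gives 2145 = 6102 − 10P, so P = 395.70.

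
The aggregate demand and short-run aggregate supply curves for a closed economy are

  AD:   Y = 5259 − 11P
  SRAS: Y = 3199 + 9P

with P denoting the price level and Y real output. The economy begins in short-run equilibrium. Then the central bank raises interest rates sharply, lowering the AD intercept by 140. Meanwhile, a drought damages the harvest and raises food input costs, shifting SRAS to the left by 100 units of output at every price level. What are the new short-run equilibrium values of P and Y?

P = 101, Y = 4008

After both shocks: AD is Y = 5119 − 11P and SRAS is Y = 3099 + 9P.
Setting them equal: 2020 = 20P, so P = 101.
Y = 5119 − 11·101 = 4008.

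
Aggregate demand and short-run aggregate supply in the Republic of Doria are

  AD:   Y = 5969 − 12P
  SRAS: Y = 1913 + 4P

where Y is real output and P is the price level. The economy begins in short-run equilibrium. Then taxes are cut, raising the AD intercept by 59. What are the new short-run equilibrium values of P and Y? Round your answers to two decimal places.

This is a positive demand shock: AD shifts right.
New AD: Y = 6028 − 12P.
Set AD = SRAS: 6028 − 12P = 1913 + 4P, so 4115 = 16P and P = 257.19.
Substituting into AD, Y = 2941.75.

P = 257.19, Y = 2941.75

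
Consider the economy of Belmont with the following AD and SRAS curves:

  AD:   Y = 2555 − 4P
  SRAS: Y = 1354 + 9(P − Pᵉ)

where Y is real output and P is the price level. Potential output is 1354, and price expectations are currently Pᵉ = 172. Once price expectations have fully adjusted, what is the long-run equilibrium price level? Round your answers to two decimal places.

Short run: with Pᵉ = 172, SRAS is Y = 9P − 194. Setting AD = SRAS gives 2749 = 13P, so P = 211.46 and Y = 2555 − 4P = 1709.15.
Output 1709.15 is above potential 1354, so over time expected prices rise and SRAS shifts left until Y returns to 1354.
Long run: Y = 1354 on the AD curve gives 1354 = 2555 − 4P, so P = 300.25.

Long-run P = 300.25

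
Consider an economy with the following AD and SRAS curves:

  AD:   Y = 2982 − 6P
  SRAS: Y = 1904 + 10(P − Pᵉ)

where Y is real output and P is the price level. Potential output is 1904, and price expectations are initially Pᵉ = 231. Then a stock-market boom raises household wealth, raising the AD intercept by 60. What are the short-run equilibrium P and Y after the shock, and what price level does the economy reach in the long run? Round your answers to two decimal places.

AD shifts right: new AD is Y = 3042 − 6P. With Pᵉ = 231, SRAS is Y = 10P − 406.
Short run: 3042 − 6P = 10P − 406 gives 3448 = 16P, so P = 215.50 and Y = 3042 − 6P = 1749.00.
Y = 1749.00 is below potential 1904; expectations adjust and SRAS shifts right until Y = 1904.
Long run: on the new AD curve, 1904 = 3042 − 6P gives P = 189.67.

Short run: P = 215.50, Y = 1749.00. Long run: P = 189.67.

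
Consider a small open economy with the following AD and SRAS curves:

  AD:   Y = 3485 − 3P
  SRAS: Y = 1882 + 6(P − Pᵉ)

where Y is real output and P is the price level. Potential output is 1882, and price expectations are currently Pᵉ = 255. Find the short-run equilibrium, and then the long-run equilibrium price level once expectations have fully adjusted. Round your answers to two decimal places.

Short run: with Pᵉ = 255, SRAS is Y = 352 + 6P. Setting AD = SRAS gives 3133 = 9P, so P = 348.11 and Y = 3485 − 3P = 2440.67.
Output 2440.67 is above potential 1882, so over time expected prices rise and SRAS shifts left until Y returns to 1882.
Long run: Y = 1882 on the AD curve gives 1882 = 3485 − 3P, so P = 534.33.

Short run: P = 348.11, Y = 2440.67. Long run: P = 534.33.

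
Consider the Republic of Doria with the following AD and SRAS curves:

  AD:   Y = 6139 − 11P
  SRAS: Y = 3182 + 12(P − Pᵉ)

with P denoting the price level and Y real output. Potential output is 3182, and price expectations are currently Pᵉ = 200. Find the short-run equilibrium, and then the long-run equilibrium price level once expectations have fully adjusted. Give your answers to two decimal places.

Short run: P = 232.91, Y = 3576.96. Long run: P = 268.82.

Short run: with Pᵉ = 200, SRAS is Y = 782 + 12P. Setting AD = SRAS gives 5357 = 23P, so P = 232.91 and Y = 6139 − 11P = 3576.96.
Output 3576.96 is above potential 3182, so over time expected prices rise and SRAS shifts left until Y returns to 3182.
Long run: Y = 3182 on the AD curve gives 3182 = 6139 − 11P, so P = 268.82.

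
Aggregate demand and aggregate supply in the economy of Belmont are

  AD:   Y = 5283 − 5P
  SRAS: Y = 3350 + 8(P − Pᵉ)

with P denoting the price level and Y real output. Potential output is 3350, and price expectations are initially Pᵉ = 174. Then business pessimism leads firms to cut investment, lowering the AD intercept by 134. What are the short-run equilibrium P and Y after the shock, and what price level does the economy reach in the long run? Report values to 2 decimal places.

Short run: P = 245.46, Y = 3921.69. Long run: P = 359.80.

AD shifts left: new AD is Y = 5149 − 5P. With Pᵉ = 174, SRAS is Y = 1958 + 8P.
Short run: 5149 − 5P = 1958 + 8P gives 3191 = 13P, so P = 245.46 and Y = 5149 − 5P = 3921.69.
Y = 3921.69 is above potential 3350; expectations adjust and SRAS shifts left until Y = 3350.
Long run: on the new AD curve, 3350 = 5149 − 5P gives P = 359.80.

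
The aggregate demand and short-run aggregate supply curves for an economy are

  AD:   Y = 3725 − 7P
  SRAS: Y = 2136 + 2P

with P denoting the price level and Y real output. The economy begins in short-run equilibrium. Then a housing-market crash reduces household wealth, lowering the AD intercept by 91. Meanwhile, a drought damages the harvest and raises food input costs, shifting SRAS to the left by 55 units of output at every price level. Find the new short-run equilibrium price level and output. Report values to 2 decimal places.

After both shocks: AD is Y = 3634 − 7P and SRAS is Y = 2081 + 2P.
Setting them equal: 1553 = 9P, so P = 172.56.
Substituting into AD, Y = 2426.11.

P = 172.56, Y = 2426.11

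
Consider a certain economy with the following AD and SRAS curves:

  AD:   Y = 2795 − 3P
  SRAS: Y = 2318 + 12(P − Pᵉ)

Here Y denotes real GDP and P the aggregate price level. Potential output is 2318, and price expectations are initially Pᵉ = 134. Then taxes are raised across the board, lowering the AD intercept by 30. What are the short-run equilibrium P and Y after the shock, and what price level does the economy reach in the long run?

Short run: P = 137, Y = 2354. Long run: P = 149.

AD shifts left: new AD is Y = 2765 − 3P. With Pᵉ = 134, SRAS is Y = 710 + 12P.
Short run: 2765 − 3P = 710 + 12P gives 2055 = 15P, so P = 137 and Y = 2765 − 3·137 = 2354.
Y = 2354 is above potential 2318; expectations adjust and SRAS shifts left until Y = 2318.
Long run: on the new AD curve, 2318 = 2765 − 3P gives P = 149.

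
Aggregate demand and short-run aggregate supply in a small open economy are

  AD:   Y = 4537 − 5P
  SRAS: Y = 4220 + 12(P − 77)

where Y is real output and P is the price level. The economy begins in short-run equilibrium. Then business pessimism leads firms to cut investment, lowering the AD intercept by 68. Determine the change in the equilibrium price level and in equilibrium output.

This is a negative demand shock: AD shifts left.
New AD: Y = 4469 − 5P.
SRAS can be written Y = 3296 + 12P.
Set AD = SRAS: 4469 − 5P = 3296 + 12P, so 1173 = 17P and P = 69.
Y = 4469 − 5·69 = 4124.
Initially P = 73, Y = 4172, so ΔP = -4 and ΔY = -48.

ΔP = -4, ΔY = -48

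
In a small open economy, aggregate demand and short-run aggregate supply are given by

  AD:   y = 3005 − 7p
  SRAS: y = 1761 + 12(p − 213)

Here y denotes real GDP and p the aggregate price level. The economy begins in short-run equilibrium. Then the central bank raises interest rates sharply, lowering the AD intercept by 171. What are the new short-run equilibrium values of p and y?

p = 191, y = 1497

This is a negative demand shock: AD shifts left.
New AD: y = 2834 − 7p.
SRAS can be written y = 12p − 795.
Set AD = SRAS: 2834 − 7p = 12p − 795, so 3629 = 19p and p = 191.
y = 2834 − 7·191 = 1497.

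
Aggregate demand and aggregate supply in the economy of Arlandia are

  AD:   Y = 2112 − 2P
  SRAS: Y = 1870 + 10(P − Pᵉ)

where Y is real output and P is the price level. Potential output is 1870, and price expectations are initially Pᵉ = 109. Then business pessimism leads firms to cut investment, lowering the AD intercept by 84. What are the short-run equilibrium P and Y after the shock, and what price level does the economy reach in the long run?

AD shifts left: new AD is Y = 2028 − 2P. With Pᵉ = 109, SRAS is Y = 780 + 10P.
Short run: 2028 − 2P = 780 + 10P gives 1248 = 12P, so P = 104 and Y = 2028 − 2·104 = 1820.
Y = 1820 is below potential 1870; expectations adjust and SRAS shifts right until Y = 1870.
Long run: on the new AD curve, 1870 = 2028 − 2P gives P = 79.

Short run: P = 104, Y = 1820. Long run: P = 79.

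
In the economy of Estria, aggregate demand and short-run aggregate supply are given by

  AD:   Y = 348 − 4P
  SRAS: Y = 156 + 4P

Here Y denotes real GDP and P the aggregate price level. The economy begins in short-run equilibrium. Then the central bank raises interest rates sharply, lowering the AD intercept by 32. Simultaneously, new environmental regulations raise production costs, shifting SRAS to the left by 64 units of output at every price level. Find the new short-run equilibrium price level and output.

P = 28, Y = 204

After both shocks: AD is Y = 316 − 4P and SRAS is Y = 92 + 4P.
Setting them equal: 224 = 8P, so P = 28.
Y = 316 − 4·28 = 204.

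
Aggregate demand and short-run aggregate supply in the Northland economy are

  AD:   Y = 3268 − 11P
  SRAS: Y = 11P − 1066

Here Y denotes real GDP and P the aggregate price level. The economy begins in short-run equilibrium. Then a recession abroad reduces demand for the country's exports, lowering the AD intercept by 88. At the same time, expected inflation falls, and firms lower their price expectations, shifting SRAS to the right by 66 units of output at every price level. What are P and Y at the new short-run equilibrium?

P = 190, Y = 1090

After both shocks: AD is Y = 3180 − 11P and SRAS is Y = 11P − 1000.
Setting them equal: 4180 = 22P, so P = 190.
Y = 3180 − 11·190 = 1090.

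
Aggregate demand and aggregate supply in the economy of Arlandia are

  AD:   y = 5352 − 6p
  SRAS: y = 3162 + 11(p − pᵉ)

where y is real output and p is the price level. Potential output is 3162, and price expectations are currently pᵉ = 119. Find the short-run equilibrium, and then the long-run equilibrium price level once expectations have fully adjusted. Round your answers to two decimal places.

Short run: with pᵉ = 119, SRAS is y = 1853 + 11p. Setting AD = SRAS gives 3499 = 17p, so p = 205.82 and y = 5352 − 6p = 4117.06.
Output 4117.06 is above potential 3162, so over time expected prices rise and SRAS shifts left until y returns to 3162.
Long run: y = 3162 on the AD curve gives 3162 = 5352 − 6p, so p = 365.00.

Short run: p = 205.82, y = 4117.06. Long run: p = 365.00.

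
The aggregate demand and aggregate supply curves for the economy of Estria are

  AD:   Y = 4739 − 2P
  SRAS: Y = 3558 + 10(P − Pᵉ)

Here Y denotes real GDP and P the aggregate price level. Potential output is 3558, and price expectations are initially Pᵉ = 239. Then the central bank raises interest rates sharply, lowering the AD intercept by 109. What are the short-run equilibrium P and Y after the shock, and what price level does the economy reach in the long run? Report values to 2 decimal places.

Short run: P = 288.50, Y = 4053.00. Long run: P = 536.00.

AD shifts left: new AD is Y = 4630 − 2P. With Pᵉ = 239, SRAS is Y = 1168 + 10P.
Short run: 4630 − 2P = 1168 + 10P gives 3462 = 12P, so P = 288.50 and Y = 4630 − 2P = 4053.00.
Y = 4053.00 is above potential 3558; expectations adjust and SRAS shifts left until Y = 3558.
Long run: on the new AD curve, 3558 = 4630 − 2P gives P = 536.00.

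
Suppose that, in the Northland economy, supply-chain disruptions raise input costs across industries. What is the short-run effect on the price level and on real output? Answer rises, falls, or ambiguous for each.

This is an adverse supply shock: SRAS shifts left.
Moving along the downward-sloping AD curve, P rises and Y falls.

Price level: rises; output: falls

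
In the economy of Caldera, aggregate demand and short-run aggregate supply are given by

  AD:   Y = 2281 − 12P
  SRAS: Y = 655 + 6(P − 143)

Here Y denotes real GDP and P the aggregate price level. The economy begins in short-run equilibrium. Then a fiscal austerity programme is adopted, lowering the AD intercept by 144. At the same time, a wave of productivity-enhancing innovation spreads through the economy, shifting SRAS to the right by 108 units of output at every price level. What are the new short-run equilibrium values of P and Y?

P = 124, Y = 649

After both shocks: AD is Y = 2137 − 12P and SRAS is Y = 6P − 95.
Setting them equal: 2232 = 18P, so P = 124.
Y = 2137 − 12·124 = 649.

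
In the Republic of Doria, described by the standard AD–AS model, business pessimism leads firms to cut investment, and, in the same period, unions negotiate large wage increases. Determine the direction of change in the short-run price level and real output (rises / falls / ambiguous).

The first event is a negative demand shock: AD shifts left, which by itself pushes P down and Y down.
The second is an adverse supply shock: SRAS shifts left, which by itself pushes P up and Y down.
The two shocks push P in opposite directions, so the effect on P is ambiguous. Both shocks push Y down, so Y falls.

Price level: ambiguous; output: falls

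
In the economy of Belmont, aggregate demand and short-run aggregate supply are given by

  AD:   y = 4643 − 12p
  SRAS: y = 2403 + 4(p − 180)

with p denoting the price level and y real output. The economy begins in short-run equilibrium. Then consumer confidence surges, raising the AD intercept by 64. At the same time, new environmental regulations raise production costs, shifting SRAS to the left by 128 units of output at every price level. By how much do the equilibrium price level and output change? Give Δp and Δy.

After both shocks: AD is y = 4707 − 12p and SRAS is y = 1555 + 4p.
Setting them equal: 3152 = 16p, so p = 197.
y = 4707 − 12·197 = 2343.
Initially p = 185, y = 2423, so Δp = +12 and Δy = -80.

Δp = +12, Δy = -80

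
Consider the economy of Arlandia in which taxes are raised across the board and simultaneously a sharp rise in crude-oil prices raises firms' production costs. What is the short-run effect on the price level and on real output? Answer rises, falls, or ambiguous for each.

The first event is a negative demand shock: AD shifts left, which by itself pushes P down and Y down.
The second is an adverse supply shock: SRAS shifts left, which by itself pushes P up and Y down.
The two shocks push P in opposite directions, so the effect on P is ambiguous. Both shocks push Y down, so Y falls.

Price level: ambiguous; output: falls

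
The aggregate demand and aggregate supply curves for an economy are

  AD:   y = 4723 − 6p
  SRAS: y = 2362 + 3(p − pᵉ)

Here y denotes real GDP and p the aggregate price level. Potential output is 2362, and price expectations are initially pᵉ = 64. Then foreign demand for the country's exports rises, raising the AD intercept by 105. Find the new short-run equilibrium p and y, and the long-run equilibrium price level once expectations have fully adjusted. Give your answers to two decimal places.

Short run: p = 295.33, y = 3056.00. Long run: p = 411.00.

AD shifts right: new AD is y = 4828 − 6p. With pᵉ = 64, SRAS is y = 2170 + 3p.
Short run: 4828 − 6p = 2170 + 3p gives 2658 = 9p, so p = 295.33 and y = 4828 − 6p = 3056.00.
y = 3056.00 is above potential 2362; expectations adjust and SRAS shifts left until y = 2362.
Long run: on the new AD curve, 2362 = 4828 − 6p gives p = 411.00.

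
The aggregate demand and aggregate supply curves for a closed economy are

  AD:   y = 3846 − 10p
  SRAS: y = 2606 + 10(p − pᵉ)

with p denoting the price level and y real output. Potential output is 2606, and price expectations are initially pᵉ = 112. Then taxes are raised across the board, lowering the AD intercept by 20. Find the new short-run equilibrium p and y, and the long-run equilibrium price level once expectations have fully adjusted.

AD shifts left: new AD is y = 3826 − 10p. With pᵉ = 112, SRAS is y = 1486 + 10p.
Short run: 3826 − 10p = 1486 + 10p gives 2340 = 20p, so p = 117 and y = 3826 − 10·117 = 2656.
y = 2656 is above potential 2606; expectations adjust and SRAS shifts left until y = 2606.
Long run: on the new AD curve, 2606 = 3826 − 10p gives p = 122.

Short run: p = 117, y = 2656. Long run: p = 122.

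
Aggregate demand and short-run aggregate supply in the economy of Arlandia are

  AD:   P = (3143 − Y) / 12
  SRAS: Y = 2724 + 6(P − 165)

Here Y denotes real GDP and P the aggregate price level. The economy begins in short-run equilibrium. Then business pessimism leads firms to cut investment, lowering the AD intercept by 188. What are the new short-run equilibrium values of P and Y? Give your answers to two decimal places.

P = 67.83, Y = 2141.00

This is a negative demand shock: AD shifts left.
New AD: Y = 2955 − 12P.
SRAS can be written Y = 1734 + 6P.
Set AD = SRAS: 2955 − 12P = 1734 + 6P, so 1221 = 18P and P = 67.83.
Substituting into AD, Y = 2141.00.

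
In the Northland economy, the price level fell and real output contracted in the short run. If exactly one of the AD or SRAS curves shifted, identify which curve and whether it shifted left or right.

AD shifted left

P fell and Y fell. An AD shift moves P and Y in the same direction; an SRAS shift moves them in opposite directions.
Here P and Y moved in the same direction, so the AD curve shifted.
Since Y fell, AD shifted left.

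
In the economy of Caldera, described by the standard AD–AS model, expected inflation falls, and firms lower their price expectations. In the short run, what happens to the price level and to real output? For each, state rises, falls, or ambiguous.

Price level: falls; output: rises

This is a favourable supply shock: SRAS shifts right.
Moving along the downward-sloping AD curve, P falls and Y rises.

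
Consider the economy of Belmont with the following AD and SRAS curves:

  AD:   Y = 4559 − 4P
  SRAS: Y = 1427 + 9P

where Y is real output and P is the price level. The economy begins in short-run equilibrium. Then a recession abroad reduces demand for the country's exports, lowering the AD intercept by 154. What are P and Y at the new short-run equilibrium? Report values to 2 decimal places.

P = 229.08, Y = 3488.69

This is a negative demand shock: AD shifts left.
New AD: Y = 4405 − 4P.
Set AD = SRAS: 4405 − 4P = 1427 + 9P, so 2978 = 13P and P = 229.08.
Substituting into AD, Y = 3488.69.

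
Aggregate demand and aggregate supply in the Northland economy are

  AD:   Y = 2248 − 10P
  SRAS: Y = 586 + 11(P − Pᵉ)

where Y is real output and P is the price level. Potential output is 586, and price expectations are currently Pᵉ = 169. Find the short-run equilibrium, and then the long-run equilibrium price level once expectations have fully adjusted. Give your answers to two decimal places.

Short run: with Pᵉ = 169, SRAS is Y = 11P − 1273. Setting AD = SRAS gives 3521 = 21P, so P = 167.67 and Y = 2248 − 10P = 571.33.
Output 571.33 is below potential 586, so over time expected prices fall and SRAS shifts right until Y returns to 586.
Long run: Y = 586 on the AD curve gives 586 = 2248 − 10P, so P = 166.20.

Short run: P = 167.67, Y = 571.33. Long run: P = 166.20.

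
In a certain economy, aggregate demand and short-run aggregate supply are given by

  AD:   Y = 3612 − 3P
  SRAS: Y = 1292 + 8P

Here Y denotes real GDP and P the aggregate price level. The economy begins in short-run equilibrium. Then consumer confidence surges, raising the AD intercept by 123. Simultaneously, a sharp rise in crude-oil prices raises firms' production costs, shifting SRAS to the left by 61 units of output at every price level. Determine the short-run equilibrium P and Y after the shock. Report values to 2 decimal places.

P = 227.64, Y = 3052.09

After both shocks: AD is Y = 3735 − 3P and SRAS is Y = 1231 + 8P.
Setting them equal: 2504 = 11P, so P = 227.64.
Substituting into AD, Y = 3052.09.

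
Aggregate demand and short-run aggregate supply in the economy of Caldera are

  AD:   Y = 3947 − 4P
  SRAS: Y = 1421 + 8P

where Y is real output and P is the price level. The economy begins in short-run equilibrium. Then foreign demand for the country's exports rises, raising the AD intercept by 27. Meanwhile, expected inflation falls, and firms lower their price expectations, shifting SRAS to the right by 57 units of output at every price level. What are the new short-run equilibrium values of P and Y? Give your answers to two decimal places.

After both shocks: AD is Y = 3974 − 4P and SRAS is Y = 1478 + 8P.
Setting them equal: 2496 = 12P, so P = 208.00.
Substituting into AD, Y = 3142.00.

P = 208.00, Y = 3142.00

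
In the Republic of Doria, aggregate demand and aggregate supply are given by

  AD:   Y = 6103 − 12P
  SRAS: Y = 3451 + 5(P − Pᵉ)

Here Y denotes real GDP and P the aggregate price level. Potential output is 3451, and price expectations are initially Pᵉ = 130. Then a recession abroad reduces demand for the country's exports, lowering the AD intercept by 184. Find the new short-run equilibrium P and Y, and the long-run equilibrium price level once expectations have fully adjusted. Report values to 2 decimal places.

Short run: P = 183.41, Y = 3718.06. Long run: P = 205.67.

AD shifts left: new AD is Y = 5919 − 12P. With Pᵉ = 130, SRAS is Y = 2801 + 5P.
Short run: 5919 − 12P = 2801 + 5P gives 3118 = 17P, so P = 183.41 and Y = 5919 − 12P = 3718.06.
Y = 3718.06 is above potential 3451; expectations adjust and SRAS shifts left until Y = 3451.
Long run: on the new AD curve, 3451 = 5919 − 12P gives P = 205.67.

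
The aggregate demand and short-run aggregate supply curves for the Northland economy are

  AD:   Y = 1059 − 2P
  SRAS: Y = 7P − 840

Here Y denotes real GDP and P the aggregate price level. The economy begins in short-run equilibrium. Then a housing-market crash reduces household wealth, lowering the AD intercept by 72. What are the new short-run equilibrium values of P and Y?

This is a negative demand shock: AD shifts left.
New AD: Y = 987 − 2P.
Set AD = SRAS: 987 − 2P = 7P − 840, so 1827 = 9P and P = 203.
Y = 987 − 2·203 = 581.

P = 203, Y = 581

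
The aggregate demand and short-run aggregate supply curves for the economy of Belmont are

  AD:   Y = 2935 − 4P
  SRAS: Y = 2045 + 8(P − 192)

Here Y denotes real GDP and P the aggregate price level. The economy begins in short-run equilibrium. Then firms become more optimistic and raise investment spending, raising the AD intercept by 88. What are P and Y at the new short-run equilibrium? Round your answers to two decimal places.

This is a positive demand shock: AD shifts right.
New AD: Y = 3023 − 4P.
SRAS can be written Y = 509 + 8P.
Set AD = SRAS: 3023 − 4P = 509 + 8P, so 2514 = 12P and P = 209.50.
Substituting into AD, Y = 2185.00.

P = 209.50, Y = 2185.00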